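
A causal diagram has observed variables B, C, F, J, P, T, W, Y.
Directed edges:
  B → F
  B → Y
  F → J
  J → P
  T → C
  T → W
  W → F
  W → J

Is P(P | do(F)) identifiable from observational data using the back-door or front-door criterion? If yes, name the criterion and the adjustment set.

desc(F)\{F}={J,P}; candidates ⊆ {B,C,T,W,Y}.
size 0: {}; under {} F still reaches {B,C,J,P,T,W,Y} ∋ P.
{W}: F⊥P given {W} in G with F→· removed — back-door holds.
P(P|do(F)) = Σ_{W} P(P|F,W)·P(W).

P(P|do(F)): backdoor, adjust for {W}.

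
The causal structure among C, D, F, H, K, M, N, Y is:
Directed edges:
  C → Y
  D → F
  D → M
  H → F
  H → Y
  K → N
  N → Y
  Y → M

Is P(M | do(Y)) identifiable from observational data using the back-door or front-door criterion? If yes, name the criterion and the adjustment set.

desc(Y)\{Y}={M}; candidates ⊆ {C,D,F,H,K,N}.
∅: Y⊥M given ∅ in G with Y→· removed — back-door holds.
P(M|do(Y)) = P(M|Y) — no adjustment needed.

P(M|do(Y)): backdoor, adjust for ∅.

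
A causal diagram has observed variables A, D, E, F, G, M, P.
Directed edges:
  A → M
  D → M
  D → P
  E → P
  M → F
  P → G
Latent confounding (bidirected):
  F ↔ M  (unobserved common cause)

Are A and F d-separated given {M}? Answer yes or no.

No — A and F are d-connected given {M}.

Bayes-Ball from A | {M} reaches {D,F,G,P}.
F ∈ reach(A|{M}) ⇒ A ⊥̸ F | {M}.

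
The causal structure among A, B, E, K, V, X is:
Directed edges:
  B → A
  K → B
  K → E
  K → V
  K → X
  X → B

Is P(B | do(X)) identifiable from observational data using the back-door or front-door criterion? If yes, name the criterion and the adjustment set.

desc(X)\{X}={A,B}; candidates ⊆ {E,K,V}.
size 0: {}; under {} X still reaches {A,B,E,K,V} ∋ B.
{K}: X⊥B given {K} in G with X→· removed — back-door holds.
P(B|do(X)) = Σ_{K} P(B|X,K)·P(K).

P(B|do(X)): backdoor, adjust for {K}.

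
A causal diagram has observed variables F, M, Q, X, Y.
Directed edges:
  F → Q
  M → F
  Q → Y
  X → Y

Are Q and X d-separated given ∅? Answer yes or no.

Yes — Q ⊥ X | ∅.

Bayes-Ball from Q | ∅ reaches {F,M,Y}.
X ∉ reach(Q|∅) ⇒ Q ⊥ X | ∅.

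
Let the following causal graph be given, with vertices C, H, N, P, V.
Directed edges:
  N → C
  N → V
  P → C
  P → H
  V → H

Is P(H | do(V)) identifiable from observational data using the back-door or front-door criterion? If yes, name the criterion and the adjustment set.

desc(V)\{V}={H}; candidates ⊆ {C,N,P}.
∅: V⊥H given ∅ in G with V→· removed — back-door holds.
P(H|do(V)) = P(H|V) — no adjustment needed.

P(H|do(V)): backdoor, adjust for ∅.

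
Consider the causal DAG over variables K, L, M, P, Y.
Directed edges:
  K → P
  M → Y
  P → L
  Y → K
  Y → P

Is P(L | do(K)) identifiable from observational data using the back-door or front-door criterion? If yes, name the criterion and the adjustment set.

P(L|do(K)): backdoor, adjust for {Y}.

desc(K)\{K}={L,P}; candidates ⊆ {M,Y}.
size 0: {}; under {} K still reaches {L,M,P,Y} ∋ L.
{Y}: K⊥L given {Y} in G with K→· removed — back-door holds.
P(L|do(K)) = Σ_{Y} P(L|K,Y)·P(Y).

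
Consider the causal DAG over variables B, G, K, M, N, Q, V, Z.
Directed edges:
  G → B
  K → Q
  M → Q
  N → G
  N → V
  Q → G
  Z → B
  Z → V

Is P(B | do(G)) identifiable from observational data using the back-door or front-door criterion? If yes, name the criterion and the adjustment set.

desc(G)\{G}={B}; candidates ⊆ {K,M,N,Q,V,Z}.
∅: G⊥B given ∅ in G with G→· removed — back-door holds.
P(B|do(G)) = P(B|G) — no adjustment needed.

P(B|do(G)): backdoor, adjust for ∅.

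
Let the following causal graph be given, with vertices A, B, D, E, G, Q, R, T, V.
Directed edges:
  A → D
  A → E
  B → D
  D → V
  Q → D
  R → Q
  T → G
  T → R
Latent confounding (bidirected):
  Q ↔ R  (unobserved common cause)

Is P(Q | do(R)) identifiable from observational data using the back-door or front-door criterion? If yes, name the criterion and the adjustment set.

P(Q|do(R)): not identifiable (no BD/FD set).

desc(R)\{R}={D,Q,V}; candidates ⊆ {A,B,E,G,T}.
R↔Q: latent back-door arc(s) into R.
size 0: {}; under {} R still reaches {D,G,Q,T,V} ∋ Q.
size 1: {A}, {B}, {E} …(+2); under {A} R still reaches {D,G,Q,T,V} ∋ Q.
size 2: {A,B}, {A,E}, {A,G} …(+7); under {A,B} R still reaches {D,G,Q,T,V} ∋ Q.
R↔Q cannot be blocked by any observed set — no back-door set.
No mediator lies on a directed R→…→Q path.
Neither criterion identifies P(Q|do(R)) in this graph.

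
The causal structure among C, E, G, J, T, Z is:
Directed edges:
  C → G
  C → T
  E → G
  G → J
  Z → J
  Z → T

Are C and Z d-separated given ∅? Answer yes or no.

Yes — C ⊥ Z | ∅.

Bayes-Ball from C | ∅ reaches {G,J,T}.
Z ∉ reach(C|∅) ⇒ C ⊥ Z | ∅.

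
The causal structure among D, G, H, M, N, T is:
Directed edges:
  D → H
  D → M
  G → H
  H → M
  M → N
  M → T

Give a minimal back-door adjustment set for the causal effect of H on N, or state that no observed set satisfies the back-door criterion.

H→N: minimal back-door set {D}.

desc(H)\{H}={M,N,T}; candidates ⊆ {D,G}.
size 0: {}; under {} H still reaches {D,G,M,N,T} ∋ N.
{D}: H⊥N given {D} in G with H→· removed — back-door holds.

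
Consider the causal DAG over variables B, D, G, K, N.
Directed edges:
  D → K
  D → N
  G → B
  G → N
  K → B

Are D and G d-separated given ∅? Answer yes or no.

Bayes-Ball from D | ∅ reaches {B,K,N}.
G ∉ reach(D|∅) ⇒ D ⊥ G | ∅.

Yes — D ⊥ G | ∅.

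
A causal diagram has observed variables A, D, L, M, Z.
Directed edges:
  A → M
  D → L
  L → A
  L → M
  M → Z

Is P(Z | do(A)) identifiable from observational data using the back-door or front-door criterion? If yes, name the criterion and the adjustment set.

P(Z|do(A)): backdoor, adjust for {L}.

desc(A)\{A}={M,Z}; candidates ⊆ {D,L}.
size 0: {}; under {} A still reaches {D,L,M,Z} ∋ Z.
{L}: A⊥Z given {L} in G with A→· removed — back-door holds.
P(Z|do(A)) = Σ_{L} P(Z|A,L)·P(L).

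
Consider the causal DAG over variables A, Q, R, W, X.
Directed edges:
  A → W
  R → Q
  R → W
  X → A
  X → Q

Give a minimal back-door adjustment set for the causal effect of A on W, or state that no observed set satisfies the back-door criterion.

desc(A)\{A}={W}; candidates ⊆ {Q,R,X}.
∅: A⊥W given ∅ in G with A→· removed — back-door holds.

A→W: minimal back-door set ∅.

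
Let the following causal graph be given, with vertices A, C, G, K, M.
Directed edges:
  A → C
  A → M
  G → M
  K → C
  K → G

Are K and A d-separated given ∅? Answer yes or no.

Yes — K ⊥ A | ∅.

Bayes-Ball from K | ∅ reaches {C,G,M}.
A ∉ reach(K|∅) ⇒ K ⊥ A | ∅.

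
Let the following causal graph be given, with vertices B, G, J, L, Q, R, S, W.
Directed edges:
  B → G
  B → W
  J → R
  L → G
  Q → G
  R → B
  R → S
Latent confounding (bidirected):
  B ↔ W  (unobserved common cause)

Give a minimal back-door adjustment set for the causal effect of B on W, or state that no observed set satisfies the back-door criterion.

B→W: no observed back-door set.

desc(B)\{B}={G,W}; candidates ⊆ {J,L,Q,R,S}.
B↔W: latent back-door arc(s) into B.
size 0: {}; under {} B still reaches {J,R,S,W} ∋ W.
size 1: {J}, {L}, {Q} …(+2); under {J} B still reaches {R,S,W} ∋ W.
size 2: {J,L}, {J,Q}, {J,R} …(+7); under {J,L} B still reaches {R,S,W} ∋ W.
B↔W cannot be blocked by any observed set — no back-door set.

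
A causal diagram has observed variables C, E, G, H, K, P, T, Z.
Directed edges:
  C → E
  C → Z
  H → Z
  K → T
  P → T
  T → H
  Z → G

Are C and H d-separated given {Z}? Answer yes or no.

Bayes-Ball from C | {Z} reaches {E,H,K,P,T}.
H ∈ reach(C|{Z}) ⇒ C ⊥̸ H | {Z}.

No — C and H are d-connected given {Z}.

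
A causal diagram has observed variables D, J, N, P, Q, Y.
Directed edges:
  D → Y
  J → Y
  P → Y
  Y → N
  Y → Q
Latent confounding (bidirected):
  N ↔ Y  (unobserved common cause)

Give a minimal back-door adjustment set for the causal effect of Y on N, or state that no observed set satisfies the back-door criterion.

Y→N: no observed back-door set.

desc(Y)\{Y}={N,Q}; candidates ⊆ {D,J,P}.
Y↔N: latent back-door arc(s) into Y.
size 0: {}; under {} Y still reaches {D,J,N,P} ∋ N.
size 1: {D}, {J}, {P}; under {D} Y still reaches {J,N,P} ∋ N.
size 2: {D,J}, {D,P}, {J,P}; under {D,J} Y still reaches {N,P} ∋ N.
Y↔N cannot be blocked by any observed set — no back-door set.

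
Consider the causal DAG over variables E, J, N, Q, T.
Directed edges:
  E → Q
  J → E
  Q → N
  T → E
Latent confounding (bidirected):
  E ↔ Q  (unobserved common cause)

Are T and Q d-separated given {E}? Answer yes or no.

Bayes-Ball from T | {E} reaches {J,N,Q}.
Q ∈ reach(T|{E}) ⇒ T ⊥̸ Q | {E}.

No — T and Q are d-connected given {E}.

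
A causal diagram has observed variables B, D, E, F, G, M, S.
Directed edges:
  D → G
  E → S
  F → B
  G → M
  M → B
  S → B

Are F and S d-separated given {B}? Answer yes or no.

Bayes-Ball from F | {B} reaches {D,E,G,M,S}.
S ∈ reach(F|{B}) ⇒ F ⊥̸ S | {B}.

No — F and S are d-connected given {B}.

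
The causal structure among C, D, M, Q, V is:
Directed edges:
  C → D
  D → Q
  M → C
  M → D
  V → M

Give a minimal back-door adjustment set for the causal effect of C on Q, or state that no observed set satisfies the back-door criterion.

desc(C)\{C}={D,Q}; candidates ⊆ {M,V}.
size 0: {}; under {} C still reaches {D,M,Q,V} ∋ Q.
{M}: C⊥Q given {M} in G with C→· removed — back-door holds.

C→Q: minimal back-door set {M}.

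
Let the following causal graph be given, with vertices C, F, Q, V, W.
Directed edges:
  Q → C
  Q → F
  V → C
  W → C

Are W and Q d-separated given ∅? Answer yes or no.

Yes — W ⊥ Q | ∅.

Bayes-Ball from W | ∅ reaches {C}.
Q ∉ reach(W|∅) ⇒ W ⊥ Q | ∅.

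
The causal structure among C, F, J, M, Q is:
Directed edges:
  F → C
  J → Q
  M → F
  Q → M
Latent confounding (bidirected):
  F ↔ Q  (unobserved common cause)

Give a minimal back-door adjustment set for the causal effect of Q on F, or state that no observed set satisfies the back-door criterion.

Q→F: no observed back-door set.

desc(Q)\{Q}={C,F,M}; candidates ⊆ {J}.
Q↔F: latent back-door arc(s) into Q.
size 0: {}; under {} Q still reaches {C,F,J} ∋ F.
size 1: {J}; under {J} Q still reaches {C,F} ∋ F.
Q↔F cannot be blocked by any observed set — no back-door set.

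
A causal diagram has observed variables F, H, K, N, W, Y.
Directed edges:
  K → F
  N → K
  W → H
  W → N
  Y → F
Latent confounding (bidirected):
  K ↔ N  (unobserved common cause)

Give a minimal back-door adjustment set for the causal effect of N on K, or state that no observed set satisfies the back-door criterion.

desc(N)\{N}={F,K}; candidates ⊆ {H,W,Y}.
N↔K: latent back-door arc(s) into N.
size 0: {}; under {} N still reaches {F,H,K,W} ∋ K.
size 1: {H}, {W}, {Y}; under {H} N still reaches {F,K,W} ∋ K.
size 2: {H,W}, {H,Y}, {W,Y}; under {H,W} N still reaches {F,K} ∋ K.
N↔K cannot be blocked by any observed set — no back-door set.

N→K: no observed back-door set.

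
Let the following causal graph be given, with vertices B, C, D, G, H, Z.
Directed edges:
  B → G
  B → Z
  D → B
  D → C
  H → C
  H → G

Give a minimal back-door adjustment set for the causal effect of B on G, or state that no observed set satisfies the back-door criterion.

desc(B)\{B}={G,Z}; candidates ⊆ {C,D,H}.
∅: B⊥G given ∅ in G with B→· removed — back-door holds.

B→G: minimal back-door set ∅.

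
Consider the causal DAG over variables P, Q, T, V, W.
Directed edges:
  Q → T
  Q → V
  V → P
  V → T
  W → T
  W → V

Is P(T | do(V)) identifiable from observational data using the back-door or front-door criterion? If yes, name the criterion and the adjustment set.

desc(V)\{V}={P,T}; candidates ⊆ {Q,W}.
size 0: {}; under {} V still reaches {Q,T,W} ∋ T.
size 1: {Q}, {W}; under {Q} V still reaches {T,W} ∋ T.
{Q,W}: V⊥T given {Q,W} in G with V→· removed — back-door holds.
P(T|do(V)) = Σ_{Q,W} P(T|V,Q,W)·P(Q,W).

P(T|do(V)): backdoor, adjust for {Q, W}.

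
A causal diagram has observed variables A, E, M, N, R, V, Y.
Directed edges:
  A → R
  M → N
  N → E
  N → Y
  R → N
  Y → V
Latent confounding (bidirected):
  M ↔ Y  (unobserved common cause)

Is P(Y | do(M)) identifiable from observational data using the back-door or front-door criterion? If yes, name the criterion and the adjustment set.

P(Y|do(M)): frontdoor, adjust for {N}.

desc(M)\{M}={E,N,V,Y}; candidates ⊆ {A,R}.
M↔Y: latent back-door arc(s) into M.
size 0: {}; under {} M still reaches {V,Y} ∋ Y.
size 1: {A}, {R}; under {A} M still reaches {V,Y} ∋ Y.
size 2: {A,R}; under {A,R} M still reaches {V,Y} ∋ Y.
M↔Y cannot be blocked by any observed set — no back-door set.
{N}: (i) intercepts every directed M→Y path; (ii) no back-door M→{N}; (iii) {M} blocks every back-door {N}→Y. Front-door holds.
P(Y|do(M)) = Σ_{N} P(N|M) Σ_{M'} P(Y|N,M')P(M').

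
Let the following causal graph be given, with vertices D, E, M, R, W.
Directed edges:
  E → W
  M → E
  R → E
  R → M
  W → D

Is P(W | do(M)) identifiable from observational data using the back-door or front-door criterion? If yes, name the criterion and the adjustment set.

P(W|do(M)): backdoor, adjust for {R}.

desc(M)\{M}={D,E,W}; candidates ⊆ {R}.
size 0: {}; under {} M still reaches {D,E,R,W} ∋ W.
{R}: M⊥W given {R} in G with M→· removed — back-door holds.
P(W|do(M)) = Σ_{R} P(W|M,R)·P(R).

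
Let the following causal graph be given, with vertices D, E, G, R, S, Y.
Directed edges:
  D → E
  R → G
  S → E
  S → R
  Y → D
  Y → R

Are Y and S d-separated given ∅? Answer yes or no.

Bayes-Ball from Y | ∅ reaches {D,E,G,R}.
S ∉ reach(Y|∅) ⇒ Y ⊥ S | ∅.

Yes — Y ⊥ S | ∅.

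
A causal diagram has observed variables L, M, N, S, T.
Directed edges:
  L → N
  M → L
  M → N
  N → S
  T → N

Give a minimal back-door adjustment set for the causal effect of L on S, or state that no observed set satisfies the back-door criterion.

desc(L)\{L}={N,S}; candidates ⊆ {M,T}.
size 0: {}; under {} L still reaches {M,N,S} ∋ S.
{M}: L⊥S given {M} in G with L→· removed — back-door holds.

L→S: minimal back-door set {M}.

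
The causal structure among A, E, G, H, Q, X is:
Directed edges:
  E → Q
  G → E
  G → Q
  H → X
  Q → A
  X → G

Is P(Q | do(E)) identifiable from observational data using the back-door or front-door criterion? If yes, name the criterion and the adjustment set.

P(Q|do(E)): backdoor, adjust for {G}.

desc(E)\{E}={A,Q}; candidates ⊆ {G,H,X}.
size 0: {}; under {} E still reaches {A,G,H,Q,X} ∋ Q.
{G}: E⊥Q given {G} in G with E→· removed — back-door holds.
P(Q|do(E)) = Σ_{G} P(Q|E,G)·P(G).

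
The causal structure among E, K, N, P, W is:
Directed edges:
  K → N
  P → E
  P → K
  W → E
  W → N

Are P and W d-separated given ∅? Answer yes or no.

Bayes-Ball from P | ∅ reaches {E,K,N}.
W ∉ reach(P|∅) ⇒ P ⊥ W | ∅.

Yes — P ⊥ W | ∅.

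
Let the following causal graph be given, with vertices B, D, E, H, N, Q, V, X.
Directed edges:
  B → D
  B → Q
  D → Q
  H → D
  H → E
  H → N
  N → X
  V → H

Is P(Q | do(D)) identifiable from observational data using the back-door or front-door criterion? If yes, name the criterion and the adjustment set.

desc(D)\{D}={Q}; candidates ⊆ {B,E,H,N,V,X}.
size 0: {}; under {} D still reaches {B,E,H,N,Q,V,X} ∋ Q.
{B}: D⊥Q given {B} in G with D→· removed — back-door holds.
P(Q|do(D)) = Σ_{B} P(Q|D,B)·P(B).

P(Q|do(D)): backdoor, adjust for {B}.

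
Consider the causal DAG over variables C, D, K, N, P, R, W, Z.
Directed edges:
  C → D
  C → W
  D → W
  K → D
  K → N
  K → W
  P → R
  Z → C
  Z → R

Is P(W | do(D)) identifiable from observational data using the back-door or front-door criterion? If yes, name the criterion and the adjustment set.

P(W|do(D)): backdoor, adjust for {C, K}.

desc(D)\{D}={W}; candidates ⊆ {C,K,N,P,R,Z}.
size 0: {}; under {} D still reaches {C,K,N,R,W,Z} ∋ W.
size 1: {C}, {K}, {N} …(+3); under {C} D still reaches {K,N,W} ∋ W.
{C,K}: D⊥W given {C,K} in G with D→· removed — back-door holds.
P(W|do(D)) = Σ_{C,K} P(W|D,C,K)·P(C,K).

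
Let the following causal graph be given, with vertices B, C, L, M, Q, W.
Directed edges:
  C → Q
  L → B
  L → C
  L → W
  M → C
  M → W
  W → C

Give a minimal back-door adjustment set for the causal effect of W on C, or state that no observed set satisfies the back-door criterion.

desc(W)\{W}={C,Q}; candidates ⊆ {B,L,M}.
size 0: {}; under {} W still reaches {B,C,L,M,Q} ∋ C.
size 1: {B}, {L}, {M}; under {B} W still reaches {C,L,M,Q} ∋ C.
{L,M}: W⊥C given {L,M} in G with W→· removed — back-door holds.

W→C: minimal back-door set {L, M}.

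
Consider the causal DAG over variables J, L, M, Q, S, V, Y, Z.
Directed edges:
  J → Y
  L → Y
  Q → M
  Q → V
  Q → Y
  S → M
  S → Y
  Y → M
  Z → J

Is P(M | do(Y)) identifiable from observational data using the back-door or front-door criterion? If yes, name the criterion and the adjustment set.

P(M|do(Y)): backdoor, adjust for {Q, S}.

desc(Y)\{Y}={M}; candidates ⊆ {J,L,Q,S,V,Z}.
size 0: {}; under {} Y still reaches {J,L,M,Q,S,V,Z} ∋ M.
size 1: {J}, {L}, {Q} …(+3); under {J} Y still reaches {L,M,Q,S,V} ∋ M.
{Q,S}: Y⊥M given {Q,S} in G with Y→· removed — back-door holds.
P(M|do(Y)) = Σ_{Q,S} P(M|Y,Q,S)·P(Q,S).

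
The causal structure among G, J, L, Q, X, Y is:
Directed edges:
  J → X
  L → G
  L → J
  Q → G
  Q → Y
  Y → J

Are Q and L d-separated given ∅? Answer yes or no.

Bayes-Ball from Q | ∅ reaches {G,J,X,Y}.
L ∉ reach(Q|∅) ⇒ Q ⊥ L | ∅.

Yes — Q ⊥ L | ∅.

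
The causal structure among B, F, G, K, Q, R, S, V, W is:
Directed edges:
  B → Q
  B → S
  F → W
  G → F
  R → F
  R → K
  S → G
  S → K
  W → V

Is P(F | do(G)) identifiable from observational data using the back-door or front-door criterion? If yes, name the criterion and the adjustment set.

desc(G)\{G}={F,V,W}; candidates ⊆ {B,K,Q,R,S}.
∅: G⊥F given ∅ in G with G→· removed — back-door holds.
P(F|do(G)) = P(F|G) — no adjustment needed.

P(F|do(G)): backdoor, adjust for ∅.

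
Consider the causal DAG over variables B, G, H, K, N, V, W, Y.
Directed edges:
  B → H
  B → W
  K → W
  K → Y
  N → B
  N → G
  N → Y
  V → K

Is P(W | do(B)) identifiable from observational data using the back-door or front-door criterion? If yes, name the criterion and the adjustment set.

P(W|do(B)): backdoor, adjust for ∅.

desc(B)\{B}={H,W}; candidates ⊆ {G,K,N,V,Y}.
∅: B⊥W given ∅ in G with B→· removed — back-door holds.
P(W|do(B)) = P(W|B) — no adjustment needed.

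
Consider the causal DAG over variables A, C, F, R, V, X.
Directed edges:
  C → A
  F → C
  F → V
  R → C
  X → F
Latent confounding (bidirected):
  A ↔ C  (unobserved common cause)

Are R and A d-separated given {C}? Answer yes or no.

No — R and A are d-connected given {C}.

Bayes-Ball from R | {C} reaches {A,F,V,X}.
A ∈ reach(R|{C}) ⇒ R ⊥̸ A | {C}.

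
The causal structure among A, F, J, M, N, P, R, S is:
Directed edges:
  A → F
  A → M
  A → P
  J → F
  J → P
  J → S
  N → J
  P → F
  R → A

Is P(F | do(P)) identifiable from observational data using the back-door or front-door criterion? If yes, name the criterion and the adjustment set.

desc(P)\{P}={F}; candidates ⊆ {A,J,M,N,R,S}.
size 0: {}; under {} P still reaches {A,F,J,M,N,R,S} ∋ F.
size 1: {A}, {J}, {M} …(+3); under {A} P still reaches {F,J,N,S} ∋ F.
{A,J}: P⊥F given {A,J} in G with P→· removed — back-door holds.
P(F|do(P)) = Σ_{A,J} P(F|P,A,J)·P(A,J).

P(F|do(P)): backdoor, adjust for {A, J}.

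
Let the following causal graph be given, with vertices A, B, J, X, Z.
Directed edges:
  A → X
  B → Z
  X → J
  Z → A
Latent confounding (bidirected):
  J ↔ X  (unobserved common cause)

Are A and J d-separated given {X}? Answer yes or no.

Bayes-Ball from A | {X} reaches {B,J,Z}.
J ∈ reach(A|{X}) ⇒ A ⊥̸ J | {X}.

No — A and J are d-connected given {X}.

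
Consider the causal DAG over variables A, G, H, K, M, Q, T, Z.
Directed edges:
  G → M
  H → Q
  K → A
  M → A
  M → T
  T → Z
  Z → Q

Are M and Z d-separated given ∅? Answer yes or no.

Bayes-Ball from M | ∅ reaches {A,G,Q,T,Z}.
Z ∈ reach(M|∅) ⇒ M ⊥̸ Z | ∅.

No — M and Z are d-connected given ∅.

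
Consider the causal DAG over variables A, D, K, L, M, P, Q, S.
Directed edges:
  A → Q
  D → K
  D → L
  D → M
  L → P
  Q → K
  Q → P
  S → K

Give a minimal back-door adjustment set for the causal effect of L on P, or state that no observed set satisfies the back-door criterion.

desc(L)\{L}={P}; candidates ⊆ {A,D,K,M,Q,S}.
∅: L⊥P given ∅ in G with L→· removed — back-door holds.

L→P: minimal back-door set ∅.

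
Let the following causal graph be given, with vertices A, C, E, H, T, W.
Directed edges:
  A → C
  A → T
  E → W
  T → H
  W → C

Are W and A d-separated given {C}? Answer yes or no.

No — W and A are d-connected given {C}.

Bayes-Ball from W | {C} reaches {A,E,H,T}.
A ∈ reach(W|{C}) ⇒ W ⊥̸ A | {C}.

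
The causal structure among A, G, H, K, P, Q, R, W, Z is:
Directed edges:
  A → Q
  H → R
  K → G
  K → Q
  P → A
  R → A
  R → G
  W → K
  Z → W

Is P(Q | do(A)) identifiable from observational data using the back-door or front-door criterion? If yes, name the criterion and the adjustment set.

desc(A)\{A}={Q}; candidates ⊆ {G,H,K,P,R,W,Z}.
∅: A⊥Q given ∅ in G with A→· removed — back-door holds.
P(Q|do(A)) = P(Q|A) — no adjustment needed.

P(Q|do(A)): backdoor, adjust for ∅.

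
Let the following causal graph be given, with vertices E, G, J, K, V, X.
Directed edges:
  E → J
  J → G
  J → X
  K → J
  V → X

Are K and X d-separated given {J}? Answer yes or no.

Bayes-Ball from K | {J} reaches {E}.
X ∉ reach(K|{J}) ⇒ K ⊥ X | {J}.

Yes — K ⊥ X | {J}.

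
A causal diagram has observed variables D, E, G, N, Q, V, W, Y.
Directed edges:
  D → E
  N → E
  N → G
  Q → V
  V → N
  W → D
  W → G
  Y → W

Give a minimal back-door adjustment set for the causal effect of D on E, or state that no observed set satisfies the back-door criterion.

desc(D)\{D}={E}; candidates ⊆ {G,N,Q,V,W,Y}.
∅: D⊥E given ∅ in G with D→· removed — back-door holds.

D→E: minimal back-door set ∅.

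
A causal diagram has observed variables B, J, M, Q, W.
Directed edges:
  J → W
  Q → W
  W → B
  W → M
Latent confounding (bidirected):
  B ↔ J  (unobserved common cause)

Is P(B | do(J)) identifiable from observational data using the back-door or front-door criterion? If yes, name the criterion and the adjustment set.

desc(J)\{J}={B,M,W}; candidates ⊆ {Q}.
J↔B: latent back-door arc(s) into J.
size 0: {}; under {} J still reaches {B} ∋ B.
size 1: {Q}; under {Q} J still reaches {B} ∋ B.
J↔B cannot be blocked by any observed set — no back-door set.
{W}: (i) intercepts every directed J→B path; (ii) no back-door J→{W}; (iii) {J} blocks every back-door {W}→B. Front-door holds.
P(B|do(J)) = Σ_{W} P(W|J) Σ_{J'} P(B|W,J')P(J').

P(B|do(J)): frontdoor, adjust for {W}.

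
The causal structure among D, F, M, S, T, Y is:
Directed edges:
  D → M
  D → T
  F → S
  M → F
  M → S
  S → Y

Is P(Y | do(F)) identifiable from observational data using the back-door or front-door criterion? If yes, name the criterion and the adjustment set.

P(Y|do(F)): backdoor, adjust for {M}.

desc(F)\{F}={S,Y}; candidates ⊆ {D,M,T}.
size 0: {}; under {} F still reaches {D,M,S,T,Y} ∋ Y.
{M}: F⊥Y given {M} in G with F→· removed — back-door holds.
P(Y|do(F)) = Σ_{M} P(Y|F,M)·P(M).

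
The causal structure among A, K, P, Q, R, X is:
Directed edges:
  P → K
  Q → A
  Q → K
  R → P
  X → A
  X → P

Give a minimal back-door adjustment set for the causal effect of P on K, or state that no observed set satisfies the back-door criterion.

desc(P)\{P}={K}; candidates ⊆ {A,Q,R,X}.
∅: P⊥K given ∅ in G with P→· removed — back-door holds.

P→K: minimal back-door set ∅.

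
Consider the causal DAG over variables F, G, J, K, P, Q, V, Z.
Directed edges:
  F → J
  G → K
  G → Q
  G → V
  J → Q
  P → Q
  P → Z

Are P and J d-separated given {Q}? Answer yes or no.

Bayes-Ball from P | {Q} reaches {F,G,J,K,V,Z}.
J ∈ reach(P|{Q}) ⇒ P ⊥̸ J | {Q}.

No — P and J are d-connected given {Q}.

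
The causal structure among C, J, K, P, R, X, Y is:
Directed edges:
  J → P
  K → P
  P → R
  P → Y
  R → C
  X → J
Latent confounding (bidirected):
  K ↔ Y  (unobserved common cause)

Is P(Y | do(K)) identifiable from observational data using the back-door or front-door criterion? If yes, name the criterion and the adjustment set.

P(Y|do(K)): frontdoor, adjust for {P}.

desc(K)\{K}={C,P,R,Y}; candidates ⊆ {J,X}.
K↔Y: latent back-door arc(s) into K.
size 0: {}; under {} K still reaches {Y} ∋ Y.
size 1: {J}, {X}; under {J} K still reaches {Y} ∋ Y.
size 2: {J,X}; under {J,X} K still reaches {Y} ∋ Y.
K↔Y cannot be blocked by any observed set — no back-door set.
{P}: (i) intercepts every directed K→Y path; (ii) no back-door K→{P}; (iii) {K} blocks every back-door {P}→Y. Front-door holds.
P(Y|do(K)) = Σ_{P} P(P|K) Σ_{K'} P(Y|P,K')P(K').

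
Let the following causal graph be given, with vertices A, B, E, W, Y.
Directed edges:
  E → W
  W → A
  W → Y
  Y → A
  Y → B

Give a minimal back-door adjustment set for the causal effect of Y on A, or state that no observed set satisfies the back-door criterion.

desc(Y)\{Y}={A,B}; candidates ⊆ {E,W}.
size 0: {}; under {} Y still reaches {A,E,W} ∋ A.
{W}: Y⊥A given {W} in G with Y→· removed — back-door holds.

Y→A: minimal back-door set {W}.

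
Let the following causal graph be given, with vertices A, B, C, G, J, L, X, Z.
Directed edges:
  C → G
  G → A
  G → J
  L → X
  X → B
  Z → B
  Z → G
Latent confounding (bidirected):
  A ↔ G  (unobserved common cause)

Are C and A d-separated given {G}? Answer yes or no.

Bayes-Ball from C | {G} reaches {A,B,Z}.
A ∈ reach(C|{G}) ⇒ C ⊥̸ A | {G}.

No — C and A are d-connected given {G}.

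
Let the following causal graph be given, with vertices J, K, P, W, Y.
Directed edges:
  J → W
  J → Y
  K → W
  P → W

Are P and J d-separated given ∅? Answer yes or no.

Yes — P ⊥ J | ∅.

Bayes-Ball from P | ∅ reaches {W}.
J ∉ reach(P|∅) ⇒ P ⊥ J | ∅.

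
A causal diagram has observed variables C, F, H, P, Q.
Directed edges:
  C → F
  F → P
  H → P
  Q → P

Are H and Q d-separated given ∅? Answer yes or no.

Bayes-Ball from H | ∅ reaches {P}.
Q ∉ reach(H|∅) ⇒ H ⊥ Q | ∅.

Yes — H ⊥ Q | ∅.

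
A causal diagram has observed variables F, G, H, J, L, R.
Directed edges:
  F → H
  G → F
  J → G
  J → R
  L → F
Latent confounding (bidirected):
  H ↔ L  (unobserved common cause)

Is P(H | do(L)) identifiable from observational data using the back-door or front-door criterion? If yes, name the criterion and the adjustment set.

desc(L)\{L}={F,H}; candidates ⊆ {G,J,R}.
L↔H: latent back-door arc(s) into L.
size 0: {}; under {} L still reaches {H} ∋ H.
size 1: {G}, {J}, {R}; under {G} L still reaches {H} ∋ H.
size 2: {G,J}, {G,R}, {J,R}; under {G,J} L still reaches {H} ∋ H.
L↔H cannot be blocked by any observed set — no back-door set.
{F}: (i) intercepts every directed L→H path; (ii) no back-door L→{F}; (iii) {L} blocks every back-door {F}→H. Front-door holds.
P(H|do(L)) = Σ_{F} P(F|L) Σ_{L'} P(H|F,L')P(L').

P(H|do(L)): frontdoor, adjust for {F}.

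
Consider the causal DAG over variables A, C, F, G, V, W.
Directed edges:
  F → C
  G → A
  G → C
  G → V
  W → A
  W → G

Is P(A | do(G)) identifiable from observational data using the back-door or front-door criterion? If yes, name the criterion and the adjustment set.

P(A|do(G)): backdoor, adjust for {W}.

desc(G)\{G}={A,C,V}; candidates ⊆ {F,W}.
size 0: {}; under {} G still reaches {A,W} ∋ A.
{W}: G⊥A given {W} in G with G→· removed — back-door holds.
P(A|do(G)) = Σ_{W} P(A|G,W)·P(W).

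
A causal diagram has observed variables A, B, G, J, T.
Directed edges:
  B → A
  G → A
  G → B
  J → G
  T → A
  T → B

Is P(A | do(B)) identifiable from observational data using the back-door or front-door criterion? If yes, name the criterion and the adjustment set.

P(A|do(B)): backdoor, adjust for {G, T}.

desc(B)\{B}={A}; candidates ⊆ {G,J,T}.
size 0: {}; under {} B still reaches {A,G,J,T} ∋ A.
size 1: {G}, {J}, {T}; under {G} B still reaches {A,T} ∋ A.
{G,T}: B⊥A given {G,T} in G with B→· removed — back-door holds.
P(A|do(B)) = Σ_{G,T} P(A|B,G,T)·P(G,T).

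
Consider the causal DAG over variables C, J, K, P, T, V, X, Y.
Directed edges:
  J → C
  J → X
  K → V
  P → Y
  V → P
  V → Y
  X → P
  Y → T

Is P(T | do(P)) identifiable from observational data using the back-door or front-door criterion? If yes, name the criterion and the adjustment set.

desc(P)\{P}={T,Y}; candidates ⊆ {C,J,K,V,X}.
size 0: {}; under {} P still reaches {C,J,K,T,V,X,Y} ∋ T.
{V}: P⊥T given {V} in G with P→· removed — back-door holds.
P(T|do(P)) = Σ_{V} P(T|P,V)·P(V).

P(T|do(P)): backdoor, adjust for {V}.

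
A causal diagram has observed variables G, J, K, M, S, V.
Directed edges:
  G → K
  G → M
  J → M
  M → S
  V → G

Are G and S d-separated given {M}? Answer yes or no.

Yes — G ⊥ S | {M}.

Bayes-Ball from G | {M} reaches {J,K,V}.
S ∉ reach(G|{M}) ⇒ G ⊥ S | {M}.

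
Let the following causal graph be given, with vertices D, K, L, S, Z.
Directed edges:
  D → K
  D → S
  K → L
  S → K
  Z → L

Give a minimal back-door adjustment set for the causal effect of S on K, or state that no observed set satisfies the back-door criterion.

S→K: minimal back-door set {D}.

desc(S)\{S}={K,L}; candidates ⊆ {D,Z}.
size 0: {}; under {} S still reaches {D,K,L} ∋ K.
{D}: S⊥K given {D} in G with S→· removed — back-door holds.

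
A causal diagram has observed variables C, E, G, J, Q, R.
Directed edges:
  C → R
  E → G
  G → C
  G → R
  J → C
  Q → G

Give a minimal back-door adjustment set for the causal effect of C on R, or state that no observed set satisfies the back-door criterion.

C→R: minimal back-door set {G}.

desc(C)\{C}={R}; candidates ⊆ {E,G,J,Q}.
size 0: {}; under {} C still reaches {E,G,J,Q,R} ∋ R.
{G}: C⊥R given {G} in G with C→· removed — back-door holds.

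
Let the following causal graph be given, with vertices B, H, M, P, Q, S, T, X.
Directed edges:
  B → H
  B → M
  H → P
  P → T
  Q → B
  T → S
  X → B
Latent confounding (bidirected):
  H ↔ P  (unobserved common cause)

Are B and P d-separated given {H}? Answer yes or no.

Bayes-Ball from B | {H} reaches {M,P,Q,S,T,X}.
P ∈ reach(B|{H}) ⇒ B ⊥̸ P | {H}.

No — B and P are d-connected given {H}.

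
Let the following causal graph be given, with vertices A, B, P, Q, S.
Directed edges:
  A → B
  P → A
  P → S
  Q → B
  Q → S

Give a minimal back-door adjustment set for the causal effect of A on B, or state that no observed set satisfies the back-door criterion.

desc(A)\{A}={B}; candidates ⊆ {P,Q,S}.
∅: A⊥B given ∅ in G with A→· removed — back-door holds.

A→B: minimal back-door set ∅.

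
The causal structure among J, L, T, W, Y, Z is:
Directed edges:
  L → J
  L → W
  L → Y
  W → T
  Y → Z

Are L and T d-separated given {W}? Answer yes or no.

Yes — L ⊥ T | {W}.

Bayes-Ball from L | {W} reaches {J,Y,Z}.
T ∉ reach(L|{W}) ⇒ L ⊥ T | {W}.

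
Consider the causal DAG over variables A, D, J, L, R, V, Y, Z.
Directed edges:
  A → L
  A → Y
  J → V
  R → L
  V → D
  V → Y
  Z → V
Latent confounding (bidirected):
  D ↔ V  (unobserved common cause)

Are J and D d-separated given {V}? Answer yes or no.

No — J and D are d-connected given {V}.

Bayes-Ball from J | {V} reaches {D,Z}.
D ∈ reach(J|{V}) ⇒ J ⊥̸ D | {V}.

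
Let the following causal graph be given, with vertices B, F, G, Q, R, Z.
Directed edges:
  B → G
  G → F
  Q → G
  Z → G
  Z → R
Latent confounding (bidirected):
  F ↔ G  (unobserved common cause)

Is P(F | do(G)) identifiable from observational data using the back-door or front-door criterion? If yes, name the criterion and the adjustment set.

desc(G)\{G}={F}; candidates ⊆ {B,Q,R,Z}.
G↔F: latent back-door arc(s) into G.
size 0: {}; under {} G still reaches {B,F,Q,R,Z} ∋ F.
size 1: {B}, {Q}, {R} …(+1); under {B} G still reaches {F,Q,R,Z} ∋ F.
size 2: {B,Q}, {B,R}, {B,Z} …(+3); under {B,Q} G still reaches {F,R,Z} ∋ F.
G↔F cannot be blocked by any observed set — no back-door set.
No mediator lies on a directed G→…→F path.
Neither criterion identifies P(F|do(G)) in this graph.

P(F|do(G)): not identifiable (no BD/FD set).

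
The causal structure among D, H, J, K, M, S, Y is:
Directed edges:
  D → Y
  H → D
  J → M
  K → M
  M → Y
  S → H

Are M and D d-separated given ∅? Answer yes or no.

Bayes-Ball from M | ∅ reaches {J,K,Y}.
D ∉ reach(M|∅) ⇒ M ⊥ D | ∅.

Yes — M ⊥ D | ∅.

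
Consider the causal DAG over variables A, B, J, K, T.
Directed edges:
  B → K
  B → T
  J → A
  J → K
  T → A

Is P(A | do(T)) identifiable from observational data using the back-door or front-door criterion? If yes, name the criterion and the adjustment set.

P(A|do(T)): backdoor, adjust for ∅.

desc(T)\{T}={A}; candidates ⊆ {B,J,K}.
∅: T⊥A given ∅ in G with T→· removed — back-door holds.
P(A|do(T)) = P(A|T) — no adjustment needed.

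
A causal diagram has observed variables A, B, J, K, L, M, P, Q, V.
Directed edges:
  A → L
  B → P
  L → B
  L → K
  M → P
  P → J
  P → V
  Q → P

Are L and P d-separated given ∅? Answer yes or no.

No — L and P are d-connected given ∅.

Bayes-Ball from L | ∅ reaches {A,B,J,K,P,V}.
P ∈ reach(L|∅) ⇒ L ⊥̸ P | ∅.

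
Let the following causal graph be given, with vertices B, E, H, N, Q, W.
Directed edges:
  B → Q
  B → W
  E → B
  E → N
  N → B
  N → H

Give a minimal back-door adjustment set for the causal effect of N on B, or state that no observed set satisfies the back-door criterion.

N→B: minimal back-door set {E}.

desc(N)\{N}={B,H,Q,W}; candidates ⊆ {E}.
size 0: {}; under {} N still reaches {B,E,Q,W} ∋ B.
{E}: N⊥B given {E} in G with N→· removed — back-door holds.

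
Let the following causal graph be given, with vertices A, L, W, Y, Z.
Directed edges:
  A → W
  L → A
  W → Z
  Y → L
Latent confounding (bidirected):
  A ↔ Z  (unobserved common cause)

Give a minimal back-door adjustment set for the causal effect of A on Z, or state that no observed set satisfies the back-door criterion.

A→Z: no observed back-door set.

desc(A)\{A}={W,Z}; candidates ⊆ {L,Y}.
A↔Z: latent back-door arc(s) into A.
size 0: {}; under {} A still reaches {L,Y,Z} ∋ Z.
size 1: {L}, {Y}; under {L} A still reaches {Z} ∋ Z.
size 2: {L,Y}; under {L,Y} A still reaches {Z} ∋ Z.
A↔Z cannot be blocked by any observed set — no back-door set.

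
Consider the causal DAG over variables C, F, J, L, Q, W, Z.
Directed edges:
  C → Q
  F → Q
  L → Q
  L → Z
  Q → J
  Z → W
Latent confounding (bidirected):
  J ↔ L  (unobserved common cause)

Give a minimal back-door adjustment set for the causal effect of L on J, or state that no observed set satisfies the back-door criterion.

desc(L)\{L}={J,Q,W,Z}; candidates ⊆ {C,F}.
L↔J: latent back-door arc(s) into L.
size 0: {}; under {} L still reaches {J} ∋ J.
size 1: {C}, {F}; under {C} L still reaches {J} ∋ J.
size 2: {C,F}; under {C,F} L still reaches {J} ∋ J.
L↔J cannot be blocked by any observed set — no back-door set.

L→J: no observed back-door set.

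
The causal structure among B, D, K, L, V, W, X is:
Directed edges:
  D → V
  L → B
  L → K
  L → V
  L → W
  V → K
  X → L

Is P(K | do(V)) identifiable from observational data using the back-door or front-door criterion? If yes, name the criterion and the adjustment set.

desc(V)\{V}={K}; candidates ⊆ {B,D,L,W,X}.
size 0: {}; under {} V still reaches {B,D,K,L,W,X} ∋ K.
{L}: V⊥K given {L} in G with V→· removed — back-door holds.
P(K|do(V)) = Σ_{L} P(K|V,L)·P(L).

P(K|do(V)): backdoor, adjust for {L}.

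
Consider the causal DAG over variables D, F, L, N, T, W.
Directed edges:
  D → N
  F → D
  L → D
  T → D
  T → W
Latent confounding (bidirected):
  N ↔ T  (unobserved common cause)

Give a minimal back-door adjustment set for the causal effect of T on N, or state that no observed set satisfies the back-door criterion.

desc(T)\{T}={D,N,W}; candidates ⊆ {F,L}.
T↔N: latent back-door arc(s) into T.
size 0: {}; under {} T still reaches {N} ∋ N.
size 1: {F}, {L}; under {F} T still reaches {N} ∋ N.
size 2: {F,L}; under {F,L} T still reaches {N} ∋ N.
T↔N cannot be blocked by any observed set — no back-door set.

T→N: no observed back-door set.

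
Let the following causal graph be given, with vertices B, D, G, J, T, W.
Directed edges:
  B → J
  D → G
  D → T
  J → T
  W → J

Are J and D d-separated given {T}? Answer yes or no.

No — J and D are d-connected given {T}.

Bayes-Ball from J | {T} reaches {B,D,G,W}.
D ∈ reach(J|{T}) ⇒ J ⊥̸ D | {T}.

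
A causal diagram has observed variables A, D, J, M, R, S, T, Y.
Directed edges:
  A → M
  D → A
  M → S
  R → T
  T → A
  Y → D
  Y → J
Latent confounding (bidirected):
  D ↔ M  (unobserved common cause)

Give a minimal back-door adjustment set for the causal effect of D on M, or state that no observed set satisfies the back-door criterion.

desc(D)\{D}={A,M,S}; candidates ⊆ {J,R,T,Y}.
D↔M: latent back-door arc(s) into D.
size 0: {}; under {} D still reaches {J,M,S,Y} ∋ M.
size 1: {J}, {R}, {T} …(+1); under {J} D still reaches {M,S,Y} ∋ M.
size 2: {J,R}, {J,T}, {J,Y} …(+3); under {J,R} D still reaches {M,S,Y} ∋ M.
D↔M cannot be blocked by any observed set — no back-door set.

D→M: no observed back-door set.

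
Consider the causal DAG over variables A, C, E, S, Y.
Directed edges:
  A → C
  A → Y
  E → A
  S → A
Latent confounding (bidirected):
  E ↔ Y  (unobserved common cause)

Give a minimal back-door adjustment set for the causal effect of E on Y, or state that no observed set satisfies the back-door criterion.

desc(E)\{E}={A,C,Y}; candidates ⊆ {S}.
E↔Y: latent back-door arc(s) into E.
size 0: {}; under {} E still reaches {Y} ∋ Y.
size 1: {S}; under {S} E still reaches {Y} ∋ Y.
E↔Y cannot be blocked by any observed set — no back-door set.

E→Y: no observed back-door set.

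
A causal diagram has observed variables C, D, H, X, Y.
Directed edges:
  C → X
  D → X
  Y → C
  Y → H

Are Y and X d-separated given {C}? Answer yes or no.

Yes — Y ⊥ X | {C}.

Bayes-Ball from Y | {C} reaches {H}.
X ∉ reach(Y|{C}) ⇒ Y ⊥ X | {C}.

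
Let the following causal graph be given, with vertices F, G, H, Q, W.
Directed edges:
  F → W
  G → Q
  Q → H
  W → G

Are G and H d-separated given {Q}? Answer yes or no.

Yes — G ⊥ H | {Q}.

Bayes-Ball from G | {Q} reaches {F,W}.
H ∉ reach(G|{Q}) ⇒ G ⊥ H | {Q}.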